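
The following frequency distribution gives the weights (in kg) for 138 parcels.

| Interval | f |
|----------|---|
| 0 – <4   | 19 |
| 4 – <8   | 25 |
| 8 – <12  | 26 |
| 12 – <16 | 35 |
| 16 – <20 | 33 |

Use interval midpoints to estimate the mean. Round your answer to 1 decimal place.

Midpoints: 2, 6, 10, 14, 18
Σfm = 19×2 + 25×6 + 26×10 + 35×14 + 33×18 = 1532
n = Σf = 138
Mean = 1532 / 138 = 11.1014

11.1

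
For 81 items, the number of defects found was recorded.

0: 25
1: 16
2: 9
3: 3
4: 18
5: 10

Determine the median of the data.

1

Cumulative frequencies: 25, 41, 50, 53, 71, 81
n = 81, so the median is the value in position (n+1)/2 = 41.
Position 41 falls at value 1.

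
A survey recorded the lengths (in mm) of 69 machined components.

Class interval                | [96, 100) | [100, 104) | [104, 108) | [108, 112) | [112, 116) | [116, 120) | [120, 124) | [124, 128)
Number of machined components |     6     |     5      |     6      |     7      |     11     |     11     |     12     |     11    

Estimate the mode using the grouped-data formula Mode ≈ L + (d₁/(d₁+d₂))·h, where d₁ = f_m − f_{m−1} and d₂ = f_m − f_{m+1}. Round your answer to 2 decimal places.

122.00

Modal class: [120, 124) (highest frequency 12).
d₁ = 12 − 11 = 1, d₂ = 12 − 11 = 1
Mode ≈ 120 + (1/(1+1)) × 4 = 120 + 2.0000 = 122.0000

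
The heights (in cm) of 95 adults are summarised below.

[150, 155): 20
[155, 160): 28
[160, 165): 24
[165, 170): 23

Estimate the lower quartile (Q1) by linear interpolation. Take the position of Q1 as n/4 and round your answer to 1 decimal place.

Cumulative frequencies: 20, 48, 72, 95
n = 95; position = n/4 = 23.75.
This falls in the class [155, 160): L = 155, F = 20, f = 28, h = 5.
Lower quartile ≈ 155 + ((23.75 − 20) / 28) × 5 = 155.6696

155.7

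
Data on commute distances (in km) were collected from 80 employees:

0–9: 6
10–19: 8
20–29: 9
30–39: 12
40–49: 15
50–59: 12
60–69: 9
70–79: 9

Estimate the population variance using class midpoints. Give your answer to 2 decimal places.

424.36

Midpoints: 4.5, 14.5, 24.5, 34.5, 44.5, 54.5, 64.5, 74.5
n = 80, Σfm = 3350, mean = 41.8750
Σfm² = 174230
Σf(m − x̄)² = Σfm² − (Σfm)²/n = 174230 − 3350²/80 = 33948.7500
Population variance = 33948.7500 / 80 = 424.3594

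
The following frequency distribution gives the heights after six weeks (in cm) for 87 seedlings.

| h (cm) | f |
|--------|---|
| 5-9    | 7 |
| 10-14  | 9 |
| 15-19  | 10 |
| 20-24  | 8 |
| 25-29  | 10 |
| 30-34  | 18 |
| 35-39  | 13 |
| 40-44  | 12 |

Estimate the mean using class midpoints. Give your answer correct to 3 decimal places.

Midpoints: 7, 12, 17, 22, 27, 32, 37, 42
Σfm = 7×7 + 9×12 + 10×17 + 8×22 + 10×27 + 18×32 + 13×37 + 12×42 = 2334
n = Σf = 87
Mean = 2334 / 87 = 26.8276

26.828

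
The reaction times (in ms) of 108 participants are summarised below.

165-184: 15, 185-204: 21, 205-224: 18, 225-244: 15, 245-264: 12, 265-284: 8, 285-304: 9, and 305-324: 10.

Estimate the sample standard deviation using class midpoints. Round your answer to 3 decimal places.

44.135

Midpoints: 174.5, 194.5, 214.5, 234.5, 254.5, 274.5, 294.5, 314.5
n = 108, Σfm = 25126, mean = 232.6481
Σfm² = 6053947
Σf(m − x̄)² = Σfm² − (Σfm)²/n = 6053947 − 25126²/108 = 208429.6296
Sample variance = 208429.6296 / 107 = 1947.9405
Standard deviation = √1947.9405 = 44.1355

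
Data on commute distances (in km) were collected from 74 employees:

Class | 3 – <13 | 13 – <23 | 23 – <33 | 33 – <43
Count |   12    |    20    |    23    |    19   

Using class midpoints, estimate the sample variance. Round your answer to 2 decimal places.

107.61

Midpoints: 8, 18, 28, 38
n = 74, Σfm = 1822, mean = 24.6216
Σfm² = 52716
Σf(m − x̄)² = Σfm² − (Σfm)²/n = 52716 − 1822²/74 = 7855.4054
Sample variance = 7855.4054 / 73 = 107.6083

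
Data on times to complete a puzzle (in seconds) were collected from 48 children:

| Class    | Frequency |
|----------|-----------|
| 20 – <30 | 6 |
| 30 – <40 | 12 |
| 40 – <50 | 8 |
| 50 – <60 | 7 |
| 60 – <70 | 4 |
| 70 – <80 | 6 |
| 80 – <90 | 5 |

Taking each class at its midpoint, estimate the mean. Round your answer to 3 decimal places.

51.042

Midpoints: 25, 35, 45, 55, 65, 75, 85
Σfm = 6×25 + 12×35 + 8×45 + 7×55 + 4×65 + 6×75 + 5×85 = 2450
n = Σf = 48
Mean = 2450 / 48 = 51.0417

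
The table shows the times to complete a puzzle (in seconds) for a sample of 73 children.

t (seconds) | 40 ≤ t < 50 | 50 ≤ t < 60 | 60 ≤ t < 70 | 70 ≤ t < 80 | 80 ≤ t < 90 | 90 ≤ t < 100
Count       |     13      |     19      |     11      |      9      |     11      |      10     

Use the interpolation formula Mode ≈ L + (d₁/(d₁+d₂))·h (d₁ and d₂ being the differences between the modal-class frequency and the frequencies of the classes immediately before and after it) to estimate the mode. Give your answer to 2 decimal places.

Modal class: 50 ≤ t < 60 (highest frequency 19).
d₁ = 19 − 13 = 6, d₂ = 19 − 11 = 8
Mode ≈ 50 + (6/(6+8)) × 10 = 50 + 4.2857 = 54.2857

54.29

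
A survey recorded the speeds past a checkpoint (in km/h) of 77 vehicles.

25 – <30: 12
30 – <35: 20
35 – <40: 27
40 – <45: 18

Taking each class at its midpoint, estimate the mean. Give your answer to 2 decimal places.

Midpoints: 27.5, 32.5, 37.5, 42.5
Σfm = 12×27.5 + 20×32.5 + 27×37.5 + 18×42.5 = 2757.5
n = Σf = 77
Mean = 2757.5 / 77 = 35.8117

35.81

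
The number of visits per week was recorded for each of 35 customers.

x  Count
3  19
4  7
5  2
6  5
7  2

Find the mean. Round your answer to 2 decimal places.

3.97

Values: 3, 4, 5, 6, 7
Σfx = 19×3 + 7×4 + 2×5 + 5×6 + 2×7 = 139
n = Σf = 35
Mean = 139 / 35 = 3.9714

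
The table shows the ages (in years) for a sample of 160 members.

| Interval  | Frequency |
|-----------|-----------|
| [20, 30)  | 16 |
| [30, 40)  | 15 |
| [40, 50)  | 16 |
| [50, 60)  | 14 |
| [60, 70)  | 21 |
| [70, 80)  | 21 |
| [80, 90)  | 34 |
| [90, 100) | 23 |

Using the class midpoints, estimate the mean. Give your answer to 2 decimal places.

Midpoints: 25, 35, 45, 55, 65, 75, 85, 95
Σfm = 16×25 + 15×35 + 16×45 + 14×55 + 21×65 + 21×75 + 34×85 + 23×95 = 10430
n = Σf = 160
Mean = 10430 / 160 = 65.1875

65.19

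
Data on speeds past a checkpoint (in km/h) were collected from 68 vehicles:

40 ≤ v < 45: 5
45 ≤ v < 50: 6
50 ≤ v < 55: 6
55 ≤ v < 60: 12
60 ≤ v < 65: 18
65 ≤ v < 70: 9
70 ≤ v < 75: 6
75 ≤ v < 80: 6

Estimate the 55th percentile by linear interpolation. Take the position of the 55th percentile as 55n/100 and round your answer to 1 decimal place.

62.3

Cumulative frequencies: 5, 11, 17, 29, 47, 56, 62, 68
n = 68; position = 55n/100 = 37.4.
This falls in the class 60 ≤ v < 65: L = 60, F = 29, f = 18, h = 5.
55th percentile ≈ 60 + ((37.4 − 29) / 18) × 5 = 62.3333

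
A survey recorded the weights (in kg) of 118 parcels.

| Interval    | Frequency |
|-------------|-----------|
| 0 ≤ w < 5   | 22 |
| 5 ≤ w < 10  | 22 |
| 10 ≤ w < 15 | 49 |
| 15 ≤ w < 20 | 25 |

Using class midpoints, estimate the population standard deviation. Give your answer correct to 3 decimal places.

5.058

Midpoints: 2.5, 7.5, 12.5, 17.5
n = 118, Σfm = 1270, mean = 10.7627
Σfm² = 16687.5
Σf(m − x̄)² = Σfm² − (Σfm)²/n = 16687.5 − 1270²/118 = 3018.8559
Population variance = 3018.8559 / 118 = 25.5835
Standard deviation = √25.5835 = 5.0580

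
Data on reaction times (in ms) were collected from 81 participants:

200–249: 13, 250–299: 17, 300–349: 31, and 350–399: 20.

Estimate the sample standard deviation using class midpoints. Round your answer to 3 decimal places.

Midpoints: 224.5, 274.5, 324.5, 374.5
n = 81, Σfm = 25134.5, mean = 310.3025
Σfm² = 8005470.25
Σf(m − x̄)² = Σfm² − (Σfm)²/n = 8005470.25 − 25134.5²/81 = 206172.8395
Sample variance = 206172.8395 / 80 = 2577.1605
Standard deviation = √2577.1605 = 50.7657

50.766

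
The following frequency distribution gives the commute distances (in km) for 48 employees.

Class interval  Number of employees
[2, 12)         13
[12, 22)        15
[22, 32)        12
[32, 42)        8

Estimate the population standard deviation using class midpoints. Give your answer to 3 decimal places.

10.440

Midpoints: 7, 17, 27, 37
n = 48, Σfm = 966, mean = 20.1250
Σfm² = 24672
Σf(m − x̄)² = Σfm² − (Σfm)²/n = 24672 − 966²/48 = 5231.2500
Population variance = 5231.2500 / 48 = 108.9844
Standard deviation = √108.9844 = 10.4396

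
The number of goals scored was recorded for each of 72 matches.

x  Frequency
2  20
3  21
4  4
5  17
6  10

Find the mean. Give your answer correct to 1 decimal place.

Values: 2, 3, 4, 5, 6
Σfx = 20×2 + 21×3 + 4×4 + 17×5 + 10×6 = 264
n = Σf = 72
Mean = 264 / 72 = 3.6667

3.7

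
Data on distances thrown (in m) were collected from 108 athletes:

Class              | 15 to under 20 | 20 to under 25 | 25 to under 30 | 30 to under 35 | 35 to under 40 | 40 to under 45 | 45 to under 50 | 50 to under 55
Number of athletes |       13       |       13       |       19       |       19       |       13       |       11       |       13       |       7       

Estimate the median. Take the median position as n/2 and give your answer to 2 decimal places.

32.37

Cumulative frequencies: 13, 26, 45, 64, 77, 88, 101, 108
n = 108; position = n/2 = 54.
This falls in the class 30 to under 35: L = 30, F = 45, f = 19, h = 5.
Median ≈ 30 + ((54 − 45) / 19) × 5 = 32.3684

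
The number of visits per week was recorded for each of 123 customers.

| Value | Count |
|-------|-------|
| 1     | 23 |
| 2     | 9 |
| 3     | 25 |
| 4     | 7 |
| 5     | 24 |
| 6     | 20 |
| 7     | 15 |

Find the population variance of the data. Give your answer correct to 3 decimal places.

4.121

Values: 1, 2, 3, 4, 5, 6, 7
n = 123, Σfx = 489, mean = 3.9756
Σfx² = 2451
Σf(x − x̄)² = Σfx² − (Σfx)²/n = 2451 − 489²/123 = 506.9268
Population variance = 506.9268 / 123 = 4.1214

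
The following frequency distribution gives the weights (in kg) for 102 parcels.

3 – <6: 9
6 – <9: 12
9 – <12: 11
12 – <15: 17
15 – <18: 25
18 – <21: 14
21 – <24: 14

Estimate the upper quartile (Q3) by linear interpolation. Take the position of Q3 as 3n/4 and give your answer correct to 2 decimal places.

18.54

Cumulative frequencies: 9, 21, 32, 49, 74, 88, 102
n = 102; position = 3n/4 = 76.5.
This falls in the class 18 – <21: L = 18, F = 74, f = 14, h = 3.
Upper quartile ≈ 18 + ((76.5 − 74) / 14) × 3 = 18.5357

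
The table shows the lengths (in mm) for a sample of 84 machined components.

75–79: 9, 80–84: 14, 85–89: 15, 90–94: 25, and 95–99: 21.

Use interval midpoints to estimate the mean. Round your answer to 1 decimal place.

Midpoints: 77, 82, 87, 92, 97
Σfm = 9×77 + 14×82 + 15×87 + 25×92 + 21×97 = 7483
n = Σf = 84
Mean = 7483 / 84 = 89.0833

89.1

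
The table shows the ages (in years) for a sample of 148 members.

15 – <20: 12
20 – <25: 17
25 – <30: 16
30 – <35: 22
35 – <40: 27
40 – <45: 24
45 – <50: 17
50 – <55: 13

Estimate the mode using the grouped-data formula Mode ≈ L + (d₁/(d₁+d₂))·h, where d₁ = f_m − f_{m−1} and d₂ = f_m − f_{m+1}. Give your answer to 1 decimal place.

Modal class: 35 – <40 (highest frequency 27).
d₁ = 27 − 22 = 5, d₂ = 27 − 24 = 3
Mode ≈ 35 + (5/(5+3)) × 5 = 35 + 3.1250 = 38.1250

38.1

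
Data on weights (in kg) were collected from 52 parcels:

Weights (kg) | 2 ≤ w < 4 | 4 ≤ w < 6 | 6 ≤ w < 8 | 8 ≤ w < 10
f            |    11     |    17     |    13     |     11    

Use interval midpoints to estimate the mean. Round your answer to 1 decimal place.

5.9

Midpoints: 3, 5, 7, 9
Σfm = 11×3 + 17×5 + 13×7 + 11×9 = 308
n = Σf = 52
Mean = 308 / 52 = 5.9231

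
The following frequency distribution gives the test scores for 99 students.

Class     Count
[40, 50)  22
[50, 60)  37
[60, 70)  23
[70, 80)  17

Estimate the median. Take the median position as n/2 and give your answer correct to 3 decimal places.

Cumulative frequencies: 22, 59, 82, 99
n = 99; position = n/2 = 49.5.
This falls in the class [50, 60): L = 50, F = 22, f = 37, h = 10.
Median ≈ 50 + ((49.5 − 22) / 37) × 10 = 57.4324

57.432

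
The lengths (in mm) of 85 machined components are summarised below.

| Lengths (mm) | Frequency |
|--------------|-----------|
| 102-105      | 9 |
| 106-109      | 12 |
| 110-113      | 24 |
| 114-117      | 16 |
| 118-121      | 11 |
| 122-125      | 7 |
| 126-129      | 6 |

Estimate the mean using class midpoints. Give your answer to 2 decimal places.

Midpoints: 103.5, 107.5, 111.5, 115.5, 119.5, 123.5, 127.5
Σfm = 9×103.5 + 12×107.5 + 24×111.5 + 16×115.5 + 11×119.5 + 7×123.5 + 6×127.5 = 9689.5
n = Σf = 85
Mean = 9689.5 / 85 = 113.9941

113.99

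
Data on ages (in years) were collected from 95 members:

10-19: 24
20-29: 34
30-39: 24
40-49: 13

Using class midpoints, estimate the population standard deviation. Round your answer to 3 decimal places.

Midpoints: 14.5, 24.5, 34.5, 44.5
n = 95, Σfm = 2587.5, mean = 27.2368
Σfm² = 79763.75
Σf(m − x̄)² = Σfm² − (Σfm)²/n = 79763.75 − 2587.5²/95 = 9288.4211
Population variance = 9288.4211 / 95 = 97.7729
Standard deviation = √97.7729 = 9.8880

9.888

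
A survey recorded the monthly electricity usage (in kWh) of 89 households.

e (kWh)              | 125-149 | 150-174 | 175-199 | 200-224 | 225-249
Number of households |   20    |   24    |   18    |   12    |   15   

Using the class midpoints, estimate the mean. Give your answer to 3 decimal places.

Midpoints: 137, 162, 187, 212, 237
Σfm = 20×137 + 24×162 + 18×187 + 12×212 + 15×237 = 16093
n = Σf = 89
Mean = 16093 / 89 = 180.8202

180.820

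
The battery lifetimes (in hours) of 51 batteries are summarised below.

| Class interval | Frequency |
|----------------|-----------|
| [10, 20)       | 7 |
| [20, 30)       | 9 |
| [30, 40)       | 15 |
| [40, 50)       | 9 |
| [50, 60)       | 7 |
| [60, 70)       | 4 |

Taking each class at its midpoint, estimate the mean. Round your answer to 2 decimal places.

Midpoints: 15, 25, 35, 45, 55, 65
Σfm = 7×15 + 9×25 + 15×35 + 9×45 + 7×55 + 4×65 = 1905
n = Σf = 51
Mean = 1905 / 51 = 37.3529

37.35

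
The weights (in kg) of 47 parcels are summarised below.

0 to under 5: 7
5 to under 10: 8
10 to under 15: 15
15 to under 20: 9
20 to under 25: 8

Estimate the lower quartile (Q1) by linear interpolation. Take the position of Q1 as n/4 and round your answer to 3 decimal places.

7.969

Cumulative frequencies: 7, 15, 30, 39, 47
n = 47; position = n/4 = 11.75.
This falls in the class 5 to under 10: L = 5, F = 7, f = 8, h = 5.
Lower quartile ≈ 5 + ((11.75 − 7) / 8) × 5 = 7.9688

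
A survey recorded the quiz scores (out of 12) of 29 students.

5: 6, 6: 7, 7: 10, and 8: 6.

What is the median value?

7

Cumulative frequencies: 6, 13, 23, 29
n = 29, so the median is the value in position (n+1)/2 = 15.
Position 15 falls at value 7.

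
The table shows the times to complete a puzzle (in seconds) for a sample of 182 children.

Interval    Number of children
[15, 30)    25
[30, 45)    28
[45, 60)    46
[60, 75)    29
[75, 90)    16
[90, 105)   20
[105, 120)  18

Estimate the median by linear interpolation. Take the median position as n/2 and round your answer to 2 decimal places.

Cumulative frequencies: 25, 53, 99, 128, 144, 164, 182
n = 182; position = n/2 = 91.
This falls in the class [45, 60): L = 45, F = 53, f = 46, h = 15.
Median ≈ 45 + ((91 − 53) / 46) × 15 = 57.3913

57.39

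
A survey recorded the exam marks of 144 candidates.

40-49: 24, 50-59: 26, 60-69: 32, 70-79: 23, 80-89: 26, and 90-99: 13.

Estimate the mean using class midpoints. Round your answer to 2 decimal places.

Midpoints: 44.5, 54.5, 64.5, 74.5, 84.5, 94.5
Σfm = 24×44.5 + 26×54.5 + 32×64.5 + 23×74.5 + 26×84.5 + 13×94.5 = 9688
n = Σf = 144
Mean = 9688 / 144 = 67.2778

67.28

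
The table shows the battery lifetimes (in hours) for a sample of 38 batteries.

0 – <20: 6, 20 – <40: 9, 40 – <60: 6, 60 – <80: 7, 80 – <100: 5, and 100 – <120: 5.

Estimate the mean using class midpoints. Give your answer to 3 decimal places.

Midpoints: 10, 30, 50, 70, 90, 110
Σfm = 6×10 + 9×30 + 6×50 + 7×70 + 5×90 + 5×110 = 2120
n = Σf = 38
Mean = 2120 / 38 = 55.7895

55.789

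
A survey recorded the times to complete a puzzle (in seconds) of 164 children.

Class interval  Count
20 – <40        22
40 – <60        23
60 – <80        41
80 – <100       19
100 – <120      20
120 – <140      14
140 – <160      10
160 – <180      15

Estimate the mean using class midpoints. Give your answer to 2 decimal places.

Midpoints: 30, 50, 70, 90, 110, 130, 150, 170
Σfm = 22×30 + 23×50 + 41×70 + 19×90 + 20×110 + 14×130 + 10×150 + 15×170 = 14460
n = Σf = 164
Mean = 14460 / 164 = 88.1707

88.17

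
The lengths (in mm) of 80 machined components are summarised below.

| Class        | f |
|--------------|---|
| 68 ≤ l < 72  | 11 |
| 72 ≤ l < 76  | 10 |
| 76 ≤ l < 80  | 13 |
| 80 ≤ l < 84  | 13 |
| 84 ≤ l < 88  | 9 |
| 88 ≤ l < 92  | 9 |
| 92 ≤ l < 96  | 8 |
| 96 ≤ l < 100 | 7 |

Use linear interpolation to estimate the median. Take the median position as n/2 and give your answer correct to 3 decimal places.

81.846

Cumulative frequencies: 11, 21, 34, 47, 56, 65, 73, 80
n = 80; position = n/2 = 40.
This falls in the class 80 ≤ l < 84: L = 80, F = 34, f = 13, h = 4.
Median ≈ 80 + ((40 − 34) / 13) × 4 = 81.8462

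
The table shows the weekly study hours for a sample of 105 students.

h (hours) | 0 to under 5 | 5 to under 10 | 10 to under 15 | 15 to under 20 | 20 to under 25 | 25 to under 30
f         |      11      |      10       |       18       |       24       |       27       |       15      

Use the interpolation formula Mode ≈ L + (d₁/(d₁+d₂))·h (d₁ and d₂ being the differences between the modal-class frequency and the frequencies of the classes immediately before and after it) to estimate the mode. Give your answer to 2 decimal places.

Modal class: 20 to under 25 (highest frequency 27).
d₁ = 27 − 24 = 3, d₂ = 27 − 15 = 12
Mode ≈ 20 + (3/(3+12)) × 5 = 20 + 1.0000 = 21.0000

21.00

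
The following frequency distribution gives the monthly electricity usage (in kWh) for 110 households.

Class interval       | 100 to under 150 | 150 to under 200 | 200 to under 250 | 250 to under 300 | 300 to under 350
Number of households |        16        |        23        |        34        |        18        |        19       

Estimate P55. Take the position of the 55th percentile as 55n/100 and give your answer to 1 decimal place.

Cumulative frequencies: 16, 39, 73, 91, 110
n = 110; position = 55n/100 = 60.5.
This falls in the class 200 to under 250: L = 200, F = 39, f = 34, h = 50.
55th percentile ≈ 200 + ((60.5 − 39) / 34) × 50 = 231.6176

231.6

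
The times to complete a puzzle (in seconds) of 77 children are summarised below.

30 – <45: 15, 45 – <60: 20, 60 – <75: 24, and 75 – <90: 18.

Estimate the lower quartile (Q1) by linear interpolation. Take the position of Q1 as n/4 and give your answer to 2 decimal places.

48.19

Cumulative frequencies: 15, 35, 59, 77
n = 77; position = n/4 = 19.25.
This falls in the class 45 – <60: L = 45, F = 15, f = 20, h = 15.
Lower quartile ≈ 45 + ((19.25 − 15) / 20) × 15 = 48.1875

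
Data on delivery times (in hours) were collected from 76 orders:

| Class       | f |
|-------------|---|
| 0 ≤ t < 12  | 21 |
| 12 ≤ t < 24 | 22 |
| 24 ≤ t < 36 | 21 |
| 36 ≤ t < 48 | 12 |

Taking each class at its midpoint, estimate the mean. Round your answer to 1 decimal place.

21.8

Midpoints: 6, 18, 30, 42
Σfm = 21×6 + 22×18 + 21×30 + 12×42 = 1656
n = Σf = 76
Mean = 1656 / 76 = 21.7895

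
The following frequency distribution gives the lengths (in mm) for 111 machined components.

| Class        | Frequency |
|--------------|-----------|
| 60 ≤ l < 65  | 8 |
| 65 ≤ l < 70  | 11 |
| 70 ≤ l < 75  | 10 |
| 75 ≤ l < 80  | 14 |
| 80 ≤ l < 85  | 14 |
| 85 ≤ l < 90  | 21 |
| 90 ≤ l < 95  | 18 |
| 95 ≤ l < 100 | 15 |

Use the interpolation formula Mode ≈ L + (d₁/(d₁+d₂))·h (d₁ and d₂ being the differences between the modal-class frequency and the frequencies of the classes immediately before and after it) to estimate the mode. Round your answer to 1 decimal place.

Modal class: 85 ≤ l < 90 (highest frequency 21).
d₁ = 21 − 14 = 7, d₂ = 21 − 18 = 3
Mode ≈ 85 + (7/(7+3)) × 5 = 85 + 3.5000 = 88.5000

88.5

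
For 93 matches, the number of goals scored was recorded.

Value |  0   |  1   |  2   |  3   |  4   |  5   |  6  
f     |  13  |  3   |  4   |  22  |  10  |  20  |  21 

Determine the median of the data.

4

Cumulative frequencies: 13, 16, 20, 42, 52, 72, 93
n = 93, so the median is the value in position (n+1)/2 = 47.
Position 47 falls at value 4.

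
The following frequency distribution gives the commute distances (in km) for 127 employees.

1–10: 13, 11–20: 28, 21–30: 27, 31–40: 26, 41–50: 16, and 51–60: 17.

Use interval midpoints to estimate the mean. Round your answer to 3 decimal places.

Midpoints: 5.5, 15.5, 25.5, 35.5, 45.5, 55.5
Σfm = 13×5.5 + 28×15.5 + 27×25.5 + 26×35.5 + 16×45.5 + 17×55.5 = 3788.5
n = Σf = 127
Mean = 3788.5 / 127 = 29.8307

29.831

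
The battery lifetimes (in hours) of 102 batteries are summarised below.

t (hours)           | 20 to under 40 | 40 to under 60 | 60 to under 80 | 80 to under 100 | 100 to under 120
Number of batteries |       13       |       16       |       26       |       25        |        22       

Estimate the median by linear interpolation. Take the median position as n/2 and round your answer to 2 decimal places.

Cumulative frequencies: 13, 29, 55, 80, 102
n = 102; position = n/2 = 51.
This falls in the class 60 to under 80: L = 60, F = 29, f = 26, h = 20.
Median ≈ 60 + ((51 − 29) / 26) × 20 = 76.9231

76.92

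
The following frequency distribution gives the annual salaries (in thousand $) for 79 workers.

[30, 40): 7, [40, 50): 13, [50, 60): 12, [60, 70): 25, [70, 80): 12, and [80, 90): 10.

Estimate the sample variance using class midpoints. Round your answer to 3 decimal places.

217.657

Midpoints: 35, 45, 55, 65, 75, 85
n = 79, Σfm = 4865, mean = 61.5823
Σfm² = 316575
Σf(m − x̄)² = Σfm² − (Σfm)²/n = 316575 − 4865²/79 = 16977.2152
Sample variance = 16977.2152 / 78 = 217.6566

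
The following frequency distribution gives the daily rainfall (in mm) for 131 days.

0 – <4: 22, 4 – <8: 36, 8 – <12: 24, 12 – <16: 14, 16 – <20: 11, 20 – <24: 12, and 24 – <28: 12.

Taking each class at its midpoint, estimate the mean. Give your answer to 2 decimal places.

11.22

Midpoints: 2, 6, 10, 14, 18, 22, 26
Σfm = 22×2 + 36×6 + 24×10 + 14×14 + 11×18 + 12×22 + 12×26 = 1470
n = Σf = 131
Mean = 1470 / 131 = 11.2214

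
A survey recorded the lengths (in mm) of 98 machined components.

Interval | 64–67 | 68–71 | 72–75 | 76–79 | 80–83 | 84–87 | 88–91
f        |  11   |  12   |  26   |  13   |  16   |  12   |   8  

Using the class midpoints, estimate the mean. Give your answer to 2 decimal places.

Midpoints: 65.5, 69.5, 73.5, 77.5, 81.5, 85.5, 89.5
Σfm = 11×65.5 + 12×69.5 + 26×73.5 + 13×77.5 + 16×81.5 + 12×85.5 + 8×89.5 = 7519
n = Σf = 98
Mean = 7519 / 98 = 76.7245

76.72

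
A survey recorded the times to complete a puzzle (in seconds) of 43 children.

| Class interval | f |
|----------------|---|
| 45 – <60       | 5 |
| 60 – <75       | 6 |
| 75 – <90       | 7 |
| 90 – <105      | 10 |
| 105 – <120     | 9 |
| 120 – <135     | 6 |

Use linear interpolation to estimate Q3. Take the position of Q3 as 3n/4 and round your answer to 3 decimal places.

Cumulative frequencies: 5, 11, 18, 28, 37, 43
n = 43; position = 3n/4 = 32.25.
This falls in the class 105 – <120: L = 105, F = 28, f = 9, h = 15.
Upper quartile ≈ 105 + ((32.25 − 28) / 9) × 15 = 112.0833

112.083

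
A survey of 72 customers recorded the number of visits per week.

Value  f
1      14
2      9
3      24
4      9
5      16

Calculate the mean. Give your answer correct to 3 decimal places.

Values: 1, 2, 3, 4, 5
Σfx = 14×1 + 9×2 + 24×3 + 9×4 + 16×5 = 220
n = Σf = 72
Mean = 220 / 72 = 3.0556

3.056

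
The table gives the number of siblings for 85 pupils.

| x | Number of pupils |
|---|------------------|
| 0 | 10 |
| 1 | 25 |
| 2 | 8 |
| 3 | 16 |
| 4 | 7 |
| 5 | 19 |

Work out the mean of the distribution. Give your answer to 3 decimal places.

2.494

Values: 0, 1, 2, 3, 4, 5
Σfx = 10×0 + 25×1 + 8×2 + 16×3 + 7×4 + 19×5 = 212
n = Σf = 85
Mean = 212 / 85 = 2.4941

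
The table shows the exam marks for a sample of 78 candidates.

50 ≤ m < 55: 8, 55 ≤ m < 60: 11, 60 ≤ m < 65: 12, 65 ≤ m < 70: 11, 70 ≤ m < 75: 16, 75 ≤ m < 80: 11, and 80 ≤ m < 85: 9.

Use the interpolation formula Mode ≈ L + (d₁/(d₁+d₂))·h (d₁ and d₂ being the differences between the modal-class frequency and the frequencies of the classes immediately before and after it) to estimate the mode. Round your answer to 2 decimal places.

72.50

Modal class: 70 ≤ m < 75 (highest frequency 16).
d₁ = 16 − 11 = 5, d₂ = 16 − 11 = 5
Mode ≈ 70 + (5/(5+5)) × 5 = 70 + 2.5000 = 72.5000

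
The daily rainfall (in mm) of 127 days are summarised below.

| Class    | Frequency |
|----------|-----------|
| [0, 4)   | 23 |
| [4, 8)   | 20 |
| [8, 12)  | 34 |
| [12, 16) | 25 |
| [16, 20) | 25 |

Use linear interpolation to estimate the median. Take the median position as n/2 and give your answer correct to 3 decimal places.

10.412

Cumulative frequencies: 23, 43, 77, 102, 127
n = 127; position = n/2 = 63.5.
This falls in the class [8, 12): L = 8, F = 43, f = 34, h = 4.
Median ≈ 8 + ((63.5 − 43) / 34) × 4 = 10.4118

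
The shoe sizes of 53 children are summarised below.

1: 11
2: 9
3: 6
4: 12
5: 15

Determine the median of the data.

Cumulative frequencies: 11, 20, 26, 38, 53
n = 53, so the median is the value in position (n+1)/2 = 27.
Position 27 falls at value 4.

4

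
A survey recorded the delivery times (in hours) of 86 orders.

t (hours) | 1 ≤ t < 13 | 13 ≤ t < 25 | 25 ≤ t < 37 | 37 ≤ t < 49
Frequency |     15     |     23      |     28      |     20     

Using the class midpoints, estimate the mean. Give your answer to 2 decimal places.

Midpoints: 7, 19, 31, 43
Σfm = 15×7 + 23×19 + 28×31 + 20×43 = 2270
n = Σf = 86
Mean = 2270 / 86 = 26.3953

26.40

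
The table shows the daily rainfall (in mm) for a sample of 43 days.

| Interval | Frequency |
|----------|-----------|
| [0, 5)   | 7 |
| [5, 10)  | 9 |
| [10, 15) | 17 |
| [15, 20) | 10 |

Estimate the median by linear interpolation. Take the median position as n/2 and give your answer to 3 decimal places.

Cumulative frequencies: 7, 16, 33, 43
n = 43; position = n/2 = 21.5.
This falls in the class [10, 15): L = 10, F = 16, f = 17, h = 5.
Median ≈ 10 + ((21.5 − 16) / 17) × 5 = 11.6176

11.618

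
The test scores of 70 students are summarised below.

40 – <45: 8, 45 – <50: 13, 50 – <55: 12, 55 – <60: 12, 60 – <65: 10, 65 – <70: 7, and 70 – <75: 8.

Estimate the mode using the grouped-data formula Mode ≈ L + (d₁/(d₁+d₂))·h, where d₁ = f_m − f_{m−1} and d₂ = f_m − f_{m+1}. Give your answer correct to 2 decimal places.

49.17

Modal class: 45 – <50 (highest frequency 13).
d₁ = 13 − 8 = 5, d₂ = 13 − 12 = 1
Mode ≈ 45 + (5/(5+1)) × 5 = 45 + 4.1667 = 49.1667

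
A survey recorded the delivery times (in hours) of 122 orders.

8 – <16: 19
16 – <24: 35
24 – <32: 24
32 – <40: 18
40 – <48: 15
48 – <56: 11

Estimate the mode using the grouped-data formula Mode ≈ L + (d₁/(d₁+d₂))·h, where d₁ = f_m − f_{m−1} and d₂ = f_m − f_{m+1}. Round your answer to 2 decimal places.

Modal class: 16 – <24 (highest frequency 35).
d₁ = 35 − 19 = 16, d₂ = 35 − 24 = 11
Mode ≈ 16 + (16/(16+11)) × 8 = 16 + 4.7407 = 20.7407

20.74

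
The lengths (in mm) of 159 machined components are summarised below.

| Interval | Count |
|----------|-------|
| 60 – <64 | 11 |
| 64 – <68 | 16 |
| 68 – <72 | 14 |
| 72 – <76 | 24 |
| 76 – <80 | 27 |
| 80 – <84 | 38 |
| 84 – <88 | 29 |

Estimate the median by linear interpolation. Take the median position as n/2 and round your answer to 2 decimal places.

78.15

Cumulative frequencies: 11, 27, 41, 65, 92, 130, 159
n = 159; position = n/2 = 79.5.
This falls in the class 76 – <80: L = 76, F = 65, f = 27, h = 4.
Median ≈ 76 + ((79.5 − 65) / 27) × 4 = 78.1481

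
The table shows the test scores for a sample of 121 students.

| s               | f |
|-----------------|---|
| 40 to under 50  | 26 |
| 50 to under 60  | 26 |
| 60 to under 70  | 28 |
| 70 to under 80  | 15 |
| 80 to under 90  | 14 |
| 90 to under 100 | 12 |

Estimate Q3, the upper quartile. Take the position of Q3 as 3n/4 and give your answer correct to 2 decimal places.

77.17

Cumulative frequencies: 26, 52, 80, 95, 109, 121
n = 121; position = 3n/4 = 90.75.
This falls in the class 70 to under 80: L = 70, F = 80, f = 15, h = 10.
Upper quartile ≈ 70 + ((90.75 − 80) / 15) × 10 = 77.1667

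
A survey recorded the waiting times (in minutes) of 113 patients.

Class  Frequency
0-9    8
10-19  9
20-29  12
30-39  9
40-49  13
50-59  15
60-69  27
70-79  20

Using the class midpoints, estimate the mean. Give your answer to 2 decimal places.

Midpoints: 4.5, 14.5, 24.5, 34.5, 44.5, 54.5, 64.5, 74.5
Σfm = 8×4.5 + 9×14.5 + 12×24.5 + 9×34.5 + 13×44.5 + 15×54.5 + 27×64.5 + 20×74.5 = 5398.5
n = Σf = 113
Mean = 5398.5 / 113 = 47.7743

47.77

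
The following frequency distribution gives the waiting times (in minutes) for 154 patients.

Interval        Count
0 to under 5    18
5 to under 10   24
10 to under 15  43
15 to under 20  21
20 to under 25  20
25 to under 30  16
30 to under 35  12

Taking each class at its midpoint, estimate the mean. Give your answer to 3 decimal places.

Midpoints: 2.5, 7.5, 12.5, 17.5, 22.5, 27.5, 32.5
Σfm = 18×2.5 + 24×7.5 + 43×12.5 + 21×17.5 + 20×22.5 + 16×27.5 + 12×32.5 = 2410
n = Σf = 154
Mean = 2410 / 154 = 15.6494

15.649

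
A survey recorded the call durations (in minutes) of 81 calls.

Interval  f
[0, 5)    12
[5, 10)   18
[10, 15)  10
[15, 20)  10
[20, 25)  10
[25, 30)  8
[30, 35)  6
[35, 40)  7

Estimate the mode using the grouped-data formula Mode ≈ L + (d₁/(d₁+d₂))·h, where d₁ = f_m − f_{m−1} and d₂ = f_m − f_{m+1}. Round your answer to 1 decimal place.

7.1

Modal class: [5, 10) (highest frequency 18).
d₁ = 18 − 12 = 6, d₂ = 18 − 10 = 8
Mode ≈ 5 + (6/(6+8)) × 5 = 5 + 2.1429 = 7.1429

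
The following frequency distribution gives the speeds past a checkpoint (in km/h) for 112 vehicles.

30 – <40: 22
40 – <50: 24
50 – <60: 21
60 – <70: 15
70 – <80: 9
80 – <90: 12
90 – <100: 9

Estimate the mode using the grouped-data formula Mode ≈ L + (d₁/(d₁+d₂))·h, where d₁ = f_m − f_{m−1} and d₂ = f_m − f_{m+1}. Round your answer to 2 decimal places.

Modal class: 40 – <50 (highest frequency 24).
d₁ = 24 − 22 = 2, d₂ = 24 − 21 = 3
Mode ≈ 40 + (2/(2+3)) × 10 = 40 + 4.0000 = 44.0000

44.00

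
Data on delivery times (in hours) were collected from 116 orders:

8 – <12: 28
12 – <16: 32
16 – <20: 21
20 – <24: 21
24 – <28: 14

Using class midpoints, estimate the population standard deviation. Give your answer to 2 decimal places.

5.35

Midpoints: 10, 14, 18, 22, 26
n = 116, Σfm = 1932, mean = 16.6552
Σfm² = 35504
Σf(m − x̄)² = Σfm² − (Σfm)²/n = 35504 − 1932²/116 = 3326.2069
Population variance = 3326.2069 / 116 = 28.6742
Standard deviation = √28.6742 = 5.3548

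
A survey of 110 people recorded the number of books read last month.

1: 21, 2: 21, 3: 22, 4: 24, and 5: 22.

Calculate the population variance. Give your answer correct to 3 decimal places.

1.971

Values: 1, 2, 3, 4, 5
n = 110, Σfx = 335, mean = 3.0455
Σfx² = 1237
Σf(x − x̄)² = Σfx² − (Σfx)²/n = 1237 − 335²/110 = 216.7727
Population variance = 216.7727 / 110 = 1.9707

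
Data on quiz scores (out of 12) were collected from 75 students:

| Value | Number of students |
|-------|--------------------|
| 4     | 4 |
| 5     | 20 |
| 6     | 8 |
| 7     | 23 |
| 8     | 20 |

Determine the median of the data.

7

Cumulative frequencies: 4, 24, 32, 55, 75
n = 75, so the median is the value in position (n+1)/2 = 38.
Position 38 falls at value 7.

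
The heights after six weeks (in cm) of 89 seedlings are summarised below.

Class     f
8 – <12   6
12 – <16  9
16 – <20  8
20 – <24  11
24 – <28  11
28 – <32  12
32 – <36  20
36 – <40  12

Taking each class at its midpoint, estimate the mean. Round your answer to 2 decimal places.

Midpoints: 10, 14, 18, 22, 26, 30, 34, 38
Σfm = 6×10 + 9×14 + 8×18 + 11×22 + 11×26 + 12×30 + 20×34 + 12×38 = 2354
n = Σf = 89
Mean = 2354 / 89 = 26.4494

26.45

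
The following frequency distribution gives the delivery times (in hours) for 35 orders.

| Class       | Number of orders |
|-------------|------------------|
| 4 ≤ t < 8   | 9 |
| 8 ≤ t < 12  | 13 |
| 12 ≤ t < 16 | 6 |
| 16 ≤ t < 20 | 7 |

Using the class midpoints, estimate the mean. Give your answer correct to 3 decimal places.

11.257

Midpoints: 6, 10, 14, 18
Σfm = 9×6 + 13×10 + 6×14 + 7×18 = 394
n = Σf = 35
Mean = 394 / 35 = 11.2571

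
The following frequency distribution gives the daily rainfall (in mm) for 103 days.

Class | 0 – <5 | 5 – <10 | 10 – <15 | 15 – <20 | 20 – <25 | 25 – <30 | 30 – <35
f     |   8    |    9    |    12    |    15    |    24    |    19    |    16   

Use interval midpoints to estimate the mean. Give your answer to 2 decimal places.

Midpoints: 2.5, 7.5, 12.5, 17.5, 22.5, 27.5, 32.5
Σfm = 8×2.5 + 9×7.5 + 12×12.5 + 15×17.5 + 24×22.5 + 19×27.5 + 16×32.5 = 2082.5
n = Σf = 103
Mean = 2082.5 / 103 = 20.2184

20.22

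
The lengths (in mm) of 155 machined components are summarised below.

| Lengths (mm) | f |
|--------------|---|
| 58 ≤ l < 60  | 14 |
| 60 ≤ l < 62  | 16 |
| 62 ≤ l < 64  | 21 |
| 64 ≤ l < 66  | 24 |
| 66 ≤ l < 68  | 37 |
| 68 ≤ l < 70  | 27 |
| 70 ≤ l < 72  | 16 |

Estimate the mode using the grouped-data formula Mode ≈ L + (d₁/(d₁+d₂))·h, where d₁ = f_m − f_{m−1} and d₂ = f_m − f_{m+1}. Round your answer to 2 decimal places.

Modal class: 66 ≤ l < 68 (highest frequency 37).
d₁ = 37 − 24 = 13, d₂ = 37 − 27 = 10
Mode ≈ 66 + (13/(13+10)) × 2 = 66 + 1.1304 = 67.1304

67.13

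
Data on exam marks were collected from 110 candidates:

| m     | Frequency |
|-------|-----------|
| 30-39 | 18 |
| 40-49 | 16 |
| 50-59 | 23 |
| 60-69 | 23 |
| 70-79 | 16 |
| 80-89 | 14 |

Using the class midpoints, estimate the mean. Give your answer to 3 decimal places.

58.591

Midpoints: 34.5, 44.5, 54.5, 64.5, 74.5, 84.5
Σfm = 18×34.5 + 16×44.5 + 23×54.5 + 23×64.5 + 16×74.5 + 14×84.5 = 6445
n = Σf = 110
Mean = 6445 / 110 = 58.5909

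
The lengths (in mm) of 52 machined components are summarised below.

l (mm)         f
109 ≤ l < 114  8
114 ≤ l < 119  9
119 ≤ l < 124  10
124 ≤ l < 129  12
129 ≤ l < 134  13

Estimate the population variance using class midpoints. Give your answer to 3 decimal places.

Midpoints: 111.5, 116.5, 121.5, 126.5, 131.5
n = 52, Σfm = 6383, mean = 122.7500
Σfm² = 786057
Σf(m − x̄)² = Σfm² − (Σfm)²/n = 786057 − 6383²/52 = 2543.7500
Population variance = 2543.7500 / 52 = 48.9183

48.918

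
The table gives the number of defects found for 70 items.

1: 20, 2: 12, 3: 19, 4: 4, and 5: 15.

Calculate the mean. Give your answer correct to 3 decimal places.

2.743

Values: 1, 2, 3, 4, 5
Σfx = 20×1 + 12×2 + 19×3 + 4×4 + 15×5 = 192
n = Σf = 70
Mean = 192 / 70 = 2.7429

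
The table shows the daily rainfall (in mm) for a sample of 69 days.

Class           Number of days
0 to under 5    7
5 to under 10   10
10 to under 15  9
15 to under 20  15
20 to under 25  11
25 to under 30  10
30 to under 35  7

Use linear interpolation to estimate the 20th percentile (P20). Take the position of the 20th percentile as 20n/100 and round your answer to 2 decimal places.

8.40

Cumulative frequencies: 7, 17, 26, 41, 52, 62, 69
n = 69; position = 20n/100 = 13.8.
This falls in the class 5 to under 10: L = 5, F = 7, f = 10, h = 5.
20th percentile ≈ 5 + ((13.8 − 7) / 10) × 5 = 8.4000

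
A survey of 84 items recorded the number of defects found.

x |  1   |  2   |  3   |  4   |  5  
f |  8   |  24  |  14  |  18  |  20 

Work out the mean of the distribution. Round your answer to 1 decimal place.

Values: 1, 2, 3, 4, 5
Σfx = 8×1 + 24×2 + 14×3 + 18×4 + 20×5 = 270
n = Σf = 84
Mean = 270 / 84 = 3.2143

3.2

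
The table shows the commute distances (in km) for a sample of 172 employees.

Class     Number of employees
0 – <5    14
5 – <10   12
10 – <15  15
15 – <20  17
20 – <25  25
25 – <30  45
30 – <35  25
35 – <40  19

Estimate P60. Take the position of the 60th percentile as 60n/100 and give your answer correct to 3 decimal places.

Cumulative frequencies: 14, 26, 41, 58, 83, 128, 153, 172
n = 172; position = 60n/100 = 103.2.
This falls in the class 25 – <30: L = 25, F = 83, f = 45, h = 5.
60th percentile ≈ 25 + ((103.2 − 83) / 45) × 5 = 27.2444

27.244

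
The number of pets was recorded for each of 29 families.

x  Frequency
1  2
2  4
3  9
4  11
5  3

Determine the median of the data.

Cumulative frequencies: 2, 6, 15, 26, 29
n = 29, so the median is the value in position (n+1)/2 = 15.
Position 15 falls at value 3.

3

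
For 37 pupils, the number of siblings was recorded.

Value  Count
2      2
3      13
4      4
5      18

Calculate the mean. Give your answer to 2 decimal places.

Values: 2, 3, 4, 5
Σfx = 2×2 + 13×3 + 4×4 + 18×5 = 149
n = Σf = 37
Mean = 149 / 37 = 4.0270

4.03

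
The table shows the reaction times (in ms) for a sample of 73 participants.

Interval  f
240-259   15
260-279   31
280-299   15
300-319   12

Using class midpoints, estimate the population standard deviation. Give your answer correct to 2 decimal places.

19.60

Midpoints: 249.5, 269.5, 289.5, 309.5
n = 73, Σfm = 20153.5, mean = 276.0753
Σfm² = 5591928.25
Σf(m − x̄)² = Σfm² − (Σfm)²/n = 5591928.25 − 20153.5²/73 = 28043.8356
Population variance = 28043.8356 / 73 = 384.1621
Standard deviation = √384.1621 = 19.6001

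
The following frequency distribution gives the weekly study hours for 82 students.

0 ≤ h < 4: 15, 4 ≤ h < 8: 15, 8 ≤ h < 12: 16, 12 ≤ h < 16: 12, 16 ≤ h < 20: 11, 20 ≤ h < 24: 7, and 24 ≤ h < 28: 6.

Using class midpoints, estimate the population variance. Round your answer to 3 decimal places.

53.835

Midpoints: 2, 6, 10, 14, 18, 22, 26
n = 82, Σfm = 956, mean = 11.6585
Σfm² = 15560
Σf(m − x̄)² = Σfm² − (Σfm)²/n = 15560 − 956²/82 = 4414.4390
Population variance = 4414.4390 / 82 = 53.8346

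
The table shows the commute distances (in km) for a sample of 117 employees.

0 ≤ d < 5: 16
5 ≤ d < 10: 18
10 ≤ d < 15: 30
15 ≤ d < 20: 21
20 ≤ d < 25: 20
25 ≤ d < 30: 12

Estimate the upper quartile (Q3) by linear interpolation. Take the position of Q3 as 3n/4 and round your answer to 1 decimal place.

Cumulative frequencies: 16, 34, 64, 85, 105, 117
n = 117; position = 3n/4 = 87.75.
This falls in the class 20 ≤ d < 25: L = 20, F = 85, f = 20, h = 5.
Upper quartile ≈ 20 + ((87.75 − 85) / 20) × 5 = 20.6875

20.7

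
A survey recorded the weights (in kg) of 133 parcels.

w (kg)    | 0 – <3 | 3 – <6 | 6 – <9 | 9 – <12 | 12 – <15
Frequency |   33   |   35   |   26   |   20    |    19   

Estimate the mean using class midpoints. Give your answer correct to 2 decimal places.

Midpoints: 1.5, 4.5, 7.5, 10.5, 13.5
Σfm = 33×1.5 + 35×4.5 + 26×7.5 + 20×10.5 + 19×13.5 = 868.5
n = Σf = 133
Mean = 868.5 / 133 = 6.5301

6.53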